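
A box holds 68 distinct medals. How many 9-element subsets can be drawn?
C(68,9) = 68!/(9!×59!) = 49280065120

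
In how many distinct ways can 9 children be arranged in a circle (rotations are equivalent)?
Circular: fix one position, arrange the rest. (9-1)! = 40320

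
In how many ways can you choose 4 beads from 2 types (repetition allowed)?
C(4+2-1, 2-1) = C(5, 1) = 5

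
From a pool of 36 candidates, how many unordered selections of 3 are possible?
C(36,3) = 36!/(3!×33!) = 7140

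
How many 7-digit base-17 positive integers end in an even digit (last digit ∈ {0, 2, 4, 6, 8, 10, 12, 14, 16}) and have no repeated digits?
Last∈{0,2,4,6,8,10,12,14,16}. Last=0: 5765760. Last nonzero: 8×15×P(15,5) = 43243200. Total = 49008960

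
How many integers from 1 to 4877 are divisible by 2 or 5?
⌊4877/2⌋ + ⌊4877/5⌋ - ⌊4877/10⌋ = 2438 + 975 - 487 = 2926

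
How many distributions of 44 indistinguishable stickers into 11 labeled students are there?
C(44+11-1, 11-1) = C(54, 10) = 23930713170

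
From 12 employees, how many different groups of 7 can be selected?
C(12,7) = 12!/(7!×5!) = 792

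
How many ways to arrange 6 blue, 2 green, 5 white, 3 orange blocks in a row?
16! / (6! × 2! × 5! × 3!) = 20180160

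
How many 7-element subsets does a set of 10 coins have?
C(10,7) = 10!/(7!×3!) = 120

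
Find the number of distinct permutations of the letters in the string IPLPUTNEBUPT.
12! / (2! × 3! × 1! × 1! × 1! × 1! × 2! × 1!) = 19958400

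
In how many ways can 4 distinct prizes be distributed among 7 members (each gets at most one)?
P(7,4) = 7!/(7-4)! = 840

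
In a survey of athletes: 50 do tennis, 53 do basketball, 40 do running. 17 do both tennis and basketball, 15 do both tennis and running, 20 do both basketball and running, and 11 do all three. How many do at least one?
|A∪B∪C| = 50+53+40-17-15-20+11 = 102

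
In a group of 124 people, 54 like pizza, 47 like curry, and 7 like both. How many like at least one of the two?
|A∪B| = |A| + |B| - |A∩B| = 54 + 47 - 7 = 94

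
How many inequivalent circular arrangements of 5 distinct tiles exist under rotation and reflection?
(5-1)!/2 = 24/2 = 12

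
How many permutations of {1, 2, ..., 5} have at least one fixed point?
Complement of the derangements. !5 = Σ_{j=0}^{5} (-1)^j·5!/j! = 120 - 120 + 60 - 20 + 5 - 1 = 44. 5! - !5 = 120 - 44 = 76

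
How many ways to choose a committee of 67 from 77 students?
C(77,67) = 77!/(67!×10!) = 1096993404430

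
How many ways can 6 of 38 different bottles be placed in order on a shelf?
P(38,6) = 38!/(38-6)! = 1987690320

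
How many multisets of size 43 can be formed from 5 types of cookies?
C(43+5-1, 5-1) = C(47, 4) = 178365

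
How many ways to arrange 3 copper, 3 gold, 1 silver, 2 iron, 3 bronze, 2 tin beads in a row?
14! / (3! × 3! × 1! × 2! × 3! × 2!) = 100900800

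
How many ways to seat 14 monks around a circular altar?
Circular: fix one position, arrange the rest. (14-1)! = 6227020800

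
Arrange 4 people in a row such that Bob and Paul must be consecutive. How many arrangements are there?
Treat the 2 as one block: (4-2+1)! × 2! = 6 × 2 = 12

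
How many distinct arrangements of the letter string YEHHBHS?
7! / (1! × 3! × 1! × 1! × 1!) = 840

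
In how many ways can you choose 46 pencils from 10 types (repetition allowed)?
C(46+10-1, 10-1) = C(55, 9) = 6358402050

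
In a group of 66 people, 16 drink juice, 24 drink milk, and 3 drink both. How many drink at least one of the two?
|A∪B| = |A| + |B| - |A∩B| = 16 + 24 - 3 = 37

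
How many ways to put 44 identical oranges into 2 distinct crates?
C(44+2-1, 2-1) = C(45, 1) = 45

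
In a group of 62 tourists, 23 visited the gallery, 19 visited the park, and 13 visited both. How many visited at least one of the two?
|A∪B| = |A| + |B| - |A∩B| = 23 + 19 - 13 = 29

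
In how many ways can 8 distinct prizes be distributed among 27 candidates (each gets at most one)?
P(27,8) = 27!/(27-8)! = 89513424000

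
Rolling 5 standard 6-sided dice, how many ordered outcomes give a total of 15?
Coefficient of x^15 in (x + x² + ... + x^6)^5. By inclusion-exclusion on dice exceeding 6: Σ_j (-1)^j C(5,j)·C(15-1-6j, 4) = C(5,0)·C(14,4) - C(5,1)·C(8,4) = 1·1001 - 5·70 = 651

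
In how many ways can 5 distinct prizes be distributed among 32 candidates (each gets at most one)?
P(32,5) = 32!/(32-5)! = 24165120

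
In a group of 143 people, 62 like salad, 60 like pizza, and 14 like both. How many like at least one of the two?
|A∪B| = |A| + |B| - |A∩B| = 62 + 60 - 14 = 108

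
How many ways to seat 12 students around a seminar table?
Circular: fix one position, arrange the rest. (12-1)! = 39916800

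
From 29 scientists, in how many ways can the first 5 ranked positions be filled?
P(29,5) = 29!/(29-5)! = 14250600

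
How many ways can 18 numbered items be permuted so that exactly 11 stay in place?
Choose the 11 fixed points C(18,11) = 31824, derange the rest: !7 = Σ_{j=0}^{7} (-1)^j·7!/j! = 5040 - 5040 + 2520 - 840 + 210 - 42 + 7 - 1 = 1854. Product = 31824 × 1854 = 59001696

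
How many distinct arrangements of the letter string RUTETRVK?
8! / (2! × 1! × 2! × 1! × 1! × 1!) = 10080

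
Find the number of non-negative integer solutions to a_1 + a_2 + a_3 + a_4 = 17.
C(17+4-1, 4-1) = C(20, 3) = 1140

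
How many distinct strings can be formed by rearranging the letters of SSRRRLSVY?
9! / (1! × 3! × 1! × 3! × 1!) = 10080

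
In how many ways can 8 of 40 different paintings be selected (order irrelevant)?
C(40,8) = 40!/(8!×32!) = 76904685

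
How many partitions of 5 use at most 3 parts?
By conjugation, equals partitions of 5 into parts ≤ 3. Let r_j(i) = number of partitions of i into parts ≤ j, for i = 0..5. r_1(i) = 1 for all i; r_j(i) = r_{j-1}(i) + r_j(i-j). Rows j = 2..3: ≤2: 1 1 2 2 3 3; ≤3: 1 1 2 3 4 5. r_3(5) = 5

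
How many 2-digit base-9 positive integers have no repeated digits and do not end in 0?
Last digit: 8 nonzero choices. First digit: 7 (nonzero, ≠last). Middle 0: P(7,0) = 1. Total = 56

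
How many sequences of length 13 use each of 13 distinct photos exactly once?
13! = 6227020800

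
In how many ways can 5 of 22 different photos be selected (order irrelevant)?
C(22,5) = 22!/(5!×17!) = 26334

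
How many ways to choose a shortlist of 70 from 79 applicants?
C(79,70) = 79!/(70!×9!) = 205811513765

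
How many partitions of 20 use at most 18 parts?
By conjugation, equals partitions of 20 into parts ≤ 18. Let r_j(i) = number of partitions of i into parts ≤ j, for i = 0..20. r_1(i) = 1 for all i; r_j(i) = r_{j-1}(i) + r_j(i-j). Rows j = 2..18: ≤2: 1 1 2 2 3 3 4 4 5 5 6 6 7 7 8 8 9 9 10 10 11; ≤3: 1 1 2 3 4 5 7 8 10 12 14 16 19 21 24 27 30 33 37 40 44; ≤4: 1 1 2 3 5 6 9 11 15 18 23 27 34 39 47 54 64 72 84 94 108; ≤5: 1 1 2 3 5 7 10 13 18 23 30 37 47 57 70 84 101 119 141 164 192; ≤6: 1 1 2 3 5 7 11 14 20 26 35 44 58 71 90 110 136 163 199 235 282; ≤7: 1 1 2 3 5 7 11 15 21 28 38 49 65 82 105 131 164 201 248 300 364; ≤8: 1 1 2 3 5 7 11 15 22 29 40 52 70 89 116 146 186 230 288 352 434; ≤9: 1 1 2 3 5 7 11 15 22 30 41 54 73 94 123 157 201 252 318 393 488; ≤10: 1 1 2 3 5 7 11 15 22 30 42 55 75 97 128 164 212 267 340 423 530; ≤11: 1 1 2 3 5 7 11 15 22 30 42 56 76 99 131 169 219 278 355 445 560; ≤12: 1 1 2 3 5 7 11 15 22 30 42 56 77 100 133 172 224 285 366 460 582; ≤13: 1 1 2 3 5 7 11 15 22 30 42 56 77 101 134 174 227 290 373 471 597; ≤14: 1 1 2 3 5 7 11 15 22 30 42 56 77 101 135 175 229 293 378 478 608; ≤15: 1 1 2 3 5 7 11 15 22 30 42 56 77 101 135 176 230 295 381 483 615; ≤16: 1 1 2 3 5 7 11 15 22 30 42 56 77 101 135 176 231 296 383 486 620; ≤17: 1 1 2 3 5 7 11 15 22 30 42 56 77 101 135 176 231 297 384 488 623; ≤18: 1 1 2 3 5 7 11 15 22 30 42 56 77 101 135 176 231 297 385 489 625. r_18(20) = 625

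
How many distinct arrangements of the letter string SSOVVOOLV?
9! / (2! × 1! × 3! × 3!) = 5040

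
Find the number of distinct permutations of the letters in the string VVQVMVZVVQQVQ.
13! / (1! × 1! × 4! × 7!) = 51480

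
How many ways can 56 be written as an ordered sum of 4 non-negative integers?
C(56+4-1, 4-1) = C(59, 3) = 32509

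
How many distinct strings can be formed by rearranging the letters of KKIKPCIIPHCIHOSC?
16! / (1! × 2! × 4! × 2! × 3! × 3! × 1!) = 6054048000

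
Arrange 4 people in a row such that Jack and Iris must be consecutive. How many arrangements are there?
Treat the 2 as one block: (4-2+1)! × 2! = 6 × 2 = 12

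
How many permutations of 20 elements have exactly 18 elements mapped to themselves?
Choose the 18 fixed points C(20,18) = 190, derange the rest: !2 = Σ_{j=0}^{2} (-1)^j·2!/j! = 2 - 2 + 1 = 1. Product = 190 × 1 = 190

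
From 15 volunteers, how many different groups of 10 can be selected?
C(15,10) = 15!/(10!×5!) = 3003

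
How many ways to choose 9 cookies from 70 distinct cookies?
C(70,9) = 70!/(9!×61!) = 65033528560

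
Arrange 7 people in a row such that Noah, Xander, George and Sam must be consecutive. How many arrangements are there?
Treat the 4 as one block: (7-4+1)! × 4! = 24 × 24 = 576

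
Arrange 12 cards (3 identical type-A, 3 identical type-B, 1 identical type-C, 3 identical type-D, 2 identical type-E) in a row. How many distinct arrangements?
12! / (3! × 3! × 1! × 3! × 2!) = 1108800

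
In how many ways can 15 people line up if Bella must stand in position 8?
Fix one position: (15-1)! = 87178291200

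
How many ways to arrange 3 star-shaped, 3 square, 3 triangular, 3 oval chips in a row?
12! / (3! × 3! × 3! × 3!) = 369600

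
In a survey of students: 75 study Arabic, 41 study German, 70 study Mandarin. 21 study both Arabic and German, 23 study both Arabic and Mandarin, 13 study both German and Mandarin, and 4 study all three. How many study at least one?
|A∪B∪C| = 75+41+70-21-23-13+4 = 133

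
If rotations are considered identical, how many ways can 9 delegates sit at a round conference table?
Circular: fix one position, arrange the rest. (9-1)! = 40320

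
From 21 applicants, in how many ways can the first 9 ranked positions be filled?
P(21,9) = 21!/(21-9)! = 106661318400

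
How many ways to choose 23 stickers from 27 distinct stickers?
C(27,23) = 27!/(23!×4!) = 17550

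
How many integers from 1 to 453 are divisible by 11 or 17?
⌊453/11⌋ + ⌊453/17⌋ - ⌊453/187⌋ = 41 + 26 - 2 = 65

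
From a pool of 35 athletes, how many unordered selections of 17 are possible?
C(35,17) = 35!/(17!×18!) = 4537567650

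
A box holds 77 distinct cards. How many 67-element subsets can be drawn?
C(77,67) = 77!/(67!×10!) = 1096993404430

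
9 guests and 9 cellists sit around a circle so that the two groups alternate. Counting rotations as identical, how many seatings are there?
Fix one of the guests: (9-1)! ways for the remaining guests, × 9! ways for the cellists = 40320 × 362880 = 14631321600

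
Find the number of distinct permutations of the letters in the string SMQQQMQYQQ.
10! / (2! × 1! × 1! × 6!) = 2520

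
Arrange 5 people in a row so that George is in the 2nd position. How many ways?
Fix one position: (5-1)! = 24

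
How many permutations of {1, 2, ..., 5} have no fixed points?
!5 = Σ_{j=0}^{5} (-1)^j·5!/j! = 120 - 120 + 60 - 20 + 5 - 1 = 44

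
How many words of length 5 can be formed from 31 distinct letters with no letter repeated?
P(31,5) = 31!/(31-5)! = 20389320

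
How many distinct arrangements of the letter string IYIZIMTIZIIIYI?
14! / (2! × 2! × 8! × 1! × 1!) = 540540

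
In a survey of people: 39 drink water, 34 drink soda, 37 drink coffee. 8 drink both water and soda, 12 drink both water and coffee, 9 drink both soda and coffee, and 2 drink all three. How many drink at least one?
|A∪B∪C| = 39+34+37-8-12-9+2 = 83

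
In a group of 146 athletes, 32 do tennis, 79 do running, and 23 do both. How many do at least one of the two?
|A∪B| = |A| + |B| - |A∩B| = 32 + 79 - 23 = 88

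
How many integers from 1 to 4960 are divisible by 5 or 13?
⌊4960/5⌋ + ⌊4960/13⌋ - ⌊4960/65⌋ = 992 + 381 - 76 = 1297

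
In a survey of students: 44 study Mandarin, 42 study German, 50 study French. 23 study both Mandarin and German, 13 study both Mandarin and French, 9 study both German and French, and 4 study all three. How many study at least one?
|A∪B∪C| = 44+42+50-23-13-9+4 = 95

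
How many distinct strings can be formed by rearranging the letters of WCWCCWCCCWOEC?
13! / (4! × 1! × 1! × 7!) = 51480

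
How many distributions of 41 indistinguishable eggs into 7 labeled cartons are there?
C(41+7-1, 7-1) = C(47, 6) = 10737573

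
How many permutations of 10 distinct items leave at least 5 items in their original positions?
Exactly j fixed points: C(10,j)·!(10-j); sum over j ≥ 5 (derangement numbers via !m = (m-1)·(!(m-1) + !(m-2)): !0..!5 = 1, 0, 1, 2, 9, 44). Σ_{j=5}^{10} C(10,j)·!(10-j) = C(10,5)·!5 + C(10,6)·!4 + C(10,7)·!3 + C(10,8)·!2 + C(10,9)·!1 + C(10,10)·!0 = 252·44 + 210·9 + 120·2 + 45·1 + 10·0 + 1·1 = 13264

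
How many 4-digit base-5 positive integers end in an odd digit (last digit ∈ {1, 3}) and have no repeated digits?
Last∈{1,3}. Last=0: 0. Last nonzero: 2×3×P(3,2) = 36. Total = 36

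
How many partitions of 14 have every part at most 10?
Let r_j(i) = number of partitions of i into parts ≤ j, for i = 0..14. r_1(i) = 1 for all i; r_j(i) = r_{j-1}(i) + r_j(i-j). Rows j = 2..10: ≤2: 1 1 2 2 3 3 4 4 5 5 6 6 7 7 8; ≤3: 1 1 2 3 4 5 7 8 10 12 14 16 19 21 24; ≤4: 1 1 2 3 5 6 9 11 15 18 23 27 34 39 47; ≤5: 1 1 2 3 5 7 10 13 18 23 30 37 47 57 70; ≤6: 1 1 2 3 5 7 11 14 20 26 35 44 58 71 90; ≤7: 1 1 2 3 5 7 11 15 21 28 38 49 65 82 105; ≤8: 1 1 2 3 5 7 11 15 22 29 40 52 70 89 116; ≤9: 1 1 2 3 5 7 11 15 22 30 41 54 73 94 123; ≤10: 1 1 2 3 5 7 11 15 22 30 42 55 75 97 128. r_10(14) = 128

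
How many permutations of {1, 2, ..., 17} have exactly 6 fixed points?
Choose the 6 fixed points C(17,6) = 12376, derange the rest: !11 = Σ_{j=0}^{11} (-1)^j·11!/j! = 39916800 - 39916800 + 19958400 - 6652800 + 1663200 - 332640 + 55440 - 7920 + 990 - 110 + 11 - 1 = 14684570. Product = 12376 × 14684570 = 181736238320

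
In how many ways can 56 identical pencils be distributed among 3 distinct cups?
C(56+3-1, 3-1) = C(58, 2) = 1653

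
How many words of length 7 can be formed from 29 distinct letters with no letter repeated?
P(29,7) = 29!/(29-7)! = 7866331200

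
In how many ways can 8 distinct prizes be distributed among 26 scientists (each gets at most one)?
P(26,8) = 26!/(26-8)! = 62990928000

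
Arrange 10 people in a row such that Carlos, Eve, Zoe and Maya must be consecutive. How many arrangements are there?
Treat the 4 as one block: (10-4+1)! × 4! = 5040 × 24 = 120960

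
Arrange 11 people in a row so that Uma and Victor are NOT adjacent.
Total - adjacent = 11! - (11-1)!×2 = 39916800 - 7257600 = 32659200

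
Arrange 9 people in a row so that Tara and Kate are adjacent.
Treat as block: (9-1)! × 2! = 40320 × 2 = 80640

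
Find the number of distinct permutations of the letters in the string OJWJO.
5! / (1! × 2! × 2!) = 30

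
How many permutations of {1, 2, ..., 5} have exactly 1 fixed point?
Choose the 1 fixed point C(5,1) = 5, derange the rest: !4 = Σ_{j=0}^{4} (-1)^j·4!/j! = 24 - 24 + 12 - 4 + 1 = 9. Product = 5 × 9 = 45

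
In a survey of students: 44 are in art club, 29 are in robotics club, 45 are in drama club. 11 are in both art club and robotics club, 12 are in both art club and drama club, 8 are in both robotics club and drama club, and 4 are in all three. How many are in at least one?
|A∪B∪C| = 44+29+45-11-12-8+4 = 91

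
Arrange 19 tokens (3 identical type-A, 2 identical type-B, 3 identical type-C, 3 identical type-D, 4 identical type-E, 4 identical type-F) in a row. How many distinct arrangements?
19! / (3! × 2! × 3! × 3! × 4! × 4!) = 488864376000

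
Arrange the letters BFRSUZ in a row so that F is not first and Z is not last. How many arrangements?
By inclusion-exclusion: 6! - 2×(6-1)! + (6-2)! = 720 - 240 + 24 = 504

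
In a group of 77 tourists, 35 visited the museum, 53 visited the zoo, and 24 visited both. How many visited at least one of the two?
|A∪B| = |A| + |B| - |A∩B| = 35 + 53 - 24 = 64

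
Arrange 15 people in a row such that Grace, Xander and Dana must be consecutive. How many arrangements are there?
Treat the 3 as one block: (15-3+1)! × 3! = 6227020800 × 6 = 37362124800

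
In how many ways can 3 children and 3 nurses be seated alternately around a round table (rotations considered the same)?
Fix one of the children: (3-1)! ways for the remaining children, × 3! ways for the nurses = 2 × 6 = 12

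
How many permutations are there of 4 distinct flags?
4! = 24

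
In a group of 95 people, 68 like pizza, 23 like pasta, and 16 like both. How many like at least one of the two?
|A∪B| = |A| + |B| - |A∩B| = 68 + 23 - 16 = 75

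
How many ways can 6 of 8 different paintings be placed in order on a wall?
P(8,6) = 8!/(8-6)! = 20160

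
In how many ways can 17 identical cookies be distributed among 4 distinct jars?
C(17+4-1, 4-1) = C(20, 3) = 1140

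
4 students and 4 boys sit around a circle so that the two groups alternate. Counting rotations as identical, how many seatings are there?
Fix one of the students: (4-1)! ways for the remaining students, × 4! ways for the boys = 6 × 24 = 144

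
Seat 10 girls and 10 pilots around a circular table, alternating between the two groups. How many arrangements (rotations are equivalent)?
Fix one of the girls: (10-1)! ways for the remaining girls, × 10! ways for the pilots = 362880 × 3628800 = 1316818944000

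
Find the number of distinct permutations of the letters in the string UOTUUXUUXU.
10! / (2! × 1! × 6! × 1!) = 2520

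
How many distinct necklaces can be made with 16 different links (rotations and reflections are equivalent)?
(16-1)!/2 = 1307674368000/2 = 653837184000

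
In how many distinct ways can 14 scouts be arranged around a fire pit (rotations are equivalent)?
Circular: fix one position, arrange the rest. (14-1)! = 6227020800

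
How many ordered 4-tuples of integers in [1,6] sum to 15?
Coefficient of x^15 in (x + x² + ... + x^6)^4. By inclusion-exclusion on dice exceeding 6: Σ_j (-1)^j C(4,j)·C(15-1-6j, 3) = C(4,0)·C(14,3) - C(4,1)·C(8,3) = 1·364 - 4·56 = 140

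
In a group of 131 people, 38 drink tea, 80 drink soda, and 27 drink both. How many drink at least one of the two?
|A∪B| = |A| + |B| - |A∩B| = 38 + 80 - 27 = 91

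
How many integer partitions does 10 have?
Pentagonal recurrence p(n) = p(n-1) + p(n-2) - p(n-5) - p(n-7) + p(n-12) + p(n-15) - ... gives p(0..9) = 1, 1, 2, 3, 5, 7, 11, 15, 22, 30. p(10) = p(9) + p(8) - p(5) - p(3) = 30 + 22 - 7 - 3 = 42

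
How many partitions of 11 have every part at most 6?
Let r_j(i) = number of partitions of i into parts ≤ j, for i = 0..11. r_1(i) = 1 for all i; r_j(i) = r_{j-1}(i) + r_j(i-j). Rows j = 2..6: ≤2: 1 1 2 2 3 3 4 4 5 5 6 6; ≤3: 1 1 2 3 4 5 7 8 10 12 14 16; ≤4: 1 1 2 3 5 6 9 11 15 18 23 27; ≤5: 1 1 2 3 5 7 10 13 18 23 30 37; ≤6: 1 1 2 3 5 7 11 14 20 26 35 44. r_6(11) = 44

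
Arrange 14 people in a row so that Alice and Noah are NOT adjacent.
Total - adjacent = 14! - (14-1)!×2 = 87178291200 - 12454041600 = 74724249600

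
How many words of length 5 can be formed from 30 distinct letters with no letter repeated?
P(30,5) = 30!/(30-5)! = 17100720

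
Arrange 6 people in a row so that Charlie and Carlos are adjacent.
Treat as block: (6-1)! × 2! = 120 × 2 = 240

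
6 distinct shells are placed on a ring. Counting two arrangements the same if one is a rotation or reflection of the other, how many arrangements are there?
(6-1)!/2 = 120/2 = 60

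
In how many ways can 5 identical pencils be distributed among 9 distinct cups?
C(5+9-1, 9-1) = C(13, 8) = 1287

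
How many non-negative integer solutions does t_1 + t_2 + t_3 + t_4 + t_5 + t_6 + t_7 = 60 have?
C(60+7-1, 7-1) = C(66, 6) = 90858768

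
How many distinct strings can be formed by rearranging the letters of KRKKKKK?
7! / (6! × 1!) = 7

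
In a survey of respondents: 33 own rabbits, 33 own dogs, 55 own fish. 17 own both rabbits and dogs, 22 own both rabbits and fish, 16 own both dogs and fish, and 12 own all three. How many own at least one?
|A∪B∪C| = 33+33+55-17-22-16+12 = 78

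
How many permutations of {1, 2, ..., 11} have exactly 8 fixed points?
Choose the 8 fixed points C(11,8) = 165, derange the rest: !3 = Σ_{j=0}^{3} (-1)^j·3!/j! = 6 - 6 + 3 - 1 = 2. Product = 165 × 2 = 330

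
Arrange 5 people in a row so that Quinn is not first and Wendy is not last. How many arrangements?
By inclusion-exclusion: 5! - 2×(5-1)! + (5-2)! = 120 - 48 + 6 = 78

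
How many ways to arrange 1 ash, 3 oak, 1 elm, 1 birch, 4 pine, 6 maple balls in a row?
16! / (1! × 3! × 1! × 1! × 4! × 6!) = 201801600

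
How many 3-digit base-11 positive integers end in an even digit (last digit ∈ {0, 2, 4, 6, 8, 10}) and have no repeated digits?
Last∈{0,2,4,6,8,10}. Last=0: 90. Last nonzero: 5×9×P(9,1) = 405. Total = 495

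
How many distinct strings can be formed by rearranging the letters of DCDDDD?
6! / (1! × 5!) = 6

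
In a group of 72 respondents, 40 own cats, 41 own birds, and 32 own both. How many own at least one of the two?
|A∪B| = |A| + |B| - |A∩B| = 40 + 41 - 32 = 49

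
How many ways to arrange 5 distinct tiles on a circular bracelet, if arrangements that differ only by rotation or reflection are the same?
(5-1)!/2 = 24/2 = 12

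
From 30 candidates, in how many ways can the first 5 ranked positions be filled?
P(30,5) = 30!/(30-5)! = 17100720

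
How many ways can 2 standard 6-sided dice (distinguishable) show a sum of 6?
Coefficient of x^6 in (x + x² + ... + x^6)^2. By inclusion-exclusion on dice exceeding 6: Σ_j (-1)^j C(2,j)·C(6-1-6j, 1) = C(2,0)·C(5,1) = 1·5 = 5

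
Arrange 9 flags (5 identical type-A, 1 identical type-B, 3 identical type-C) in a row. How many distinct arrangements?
9! / (5! × 1! × 3!) = 504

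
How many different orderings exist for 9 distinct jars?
9! = 362880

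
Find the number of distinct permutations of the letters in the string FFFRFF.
6! / (5! × 1!) = 6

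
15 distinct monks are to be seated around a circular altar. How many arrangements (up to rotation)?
Circular: fix one position, arrange the rest. (15-1)! = 87178291200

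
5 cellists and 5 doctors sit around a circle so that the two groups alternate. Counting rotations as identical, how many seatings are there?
Fix one of the cellists: (5-1)! ways for the remaining cellists, × 5! ways for the doctors = 24 × 120 = 2880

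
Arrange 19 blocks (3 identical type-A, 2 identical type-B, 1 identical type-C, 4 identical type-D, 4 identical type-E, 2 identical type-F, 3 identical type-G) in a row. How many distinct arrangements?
19! / (3! × 2! × 1! × 4! × 4! × 2! × 3!) = 1466593128000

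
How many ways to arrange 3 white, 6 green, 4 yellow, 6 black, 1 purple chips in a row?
20! / (3! × 6! × 4! × 6! × 1!) = 32590958400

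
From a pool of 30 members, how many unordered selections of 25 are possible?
C(30,25) = 30!/(25!×5!) = 142506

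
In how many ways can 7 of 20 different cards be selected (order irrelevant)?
C(20,7) = 20!/(7!×13!) = 77520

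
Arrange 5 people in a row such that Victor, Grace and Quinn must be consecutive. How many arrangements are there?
Treat the 3 as one block: (5-3+1)! × 3! = 6 × 6 = 36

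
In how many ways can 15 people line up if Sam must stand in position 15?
Fix one position: (15-1)! = 87178291200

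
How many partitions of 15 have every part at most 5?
Let r_j(i) = number of partitions of i into parts ≤ j, for i = 0..15. r_1(i) = 1 for all i; r_j(i) = r_{j-1}(i) + r_j(i-j). Rows j = 2..5: ≤2: 1 1 2 2 3 3 4 4 5 5 6 6 7 7 8 8; ≤3: 1 1 2 3 4 5 7 8 10 12 14 16 19 21 24 27; ≤4: 1 1 2 3 5 6 9 11 15 18 23 27 34 39 47 54; ≤5: 1 1 2 3 5 7 10 13 18 23 30 37 47 57 70 84. r_5(15) = 84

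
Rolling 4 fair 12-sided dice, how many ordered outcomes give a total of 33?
Coefficient of x^33 in (x + x² + ... + x^12)^4. By inclusion-exclusion on dice exceeding 12: Σ_j (-1)^j C(4,j)·C(33-1-12j, 3) = C(4,0)·C(32,3) - C(4,1)·C(20,3) + C(4,2)·C(8,3) = 1·4960 - 4·1140 + 6·56 = 736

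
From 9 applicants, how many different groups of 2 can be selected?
C(9,2) = 9!/(2!×7!) = 36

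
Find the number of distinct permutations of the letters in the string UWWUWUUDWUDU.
12! / (2! × 6! × 4!) = 13860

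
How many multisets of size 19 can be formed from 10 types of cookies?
C(19+10-1, 10-1) = C(28, 9) = 6906900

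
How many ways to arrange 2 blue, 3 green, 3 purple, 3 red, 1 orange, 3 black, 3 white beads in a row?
18! / (2! × 3! × 3! × 3! × 1! × 3! × 3!) = 411675264000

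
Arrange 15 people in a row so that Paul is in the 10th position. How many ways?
Fix one position: (15-1)! = 87178291200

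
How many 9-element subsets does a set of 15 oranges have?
C(15,9) = 15!/(9!×6!) = 5005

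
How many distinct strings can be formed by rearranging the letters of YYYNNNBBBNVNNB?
14! / (4! × 1! × 6! × 3!) = 840840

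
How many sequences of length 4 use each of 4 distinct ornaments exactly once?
4! = 24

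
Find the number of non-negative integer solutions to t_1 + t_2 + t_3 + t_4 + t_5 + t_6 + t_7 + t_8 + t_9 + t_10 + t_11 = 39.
C(39+11-1, 11-1) = C(49, 10) = 8217822536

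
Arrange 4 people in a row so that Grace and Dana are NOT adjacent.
Total - adjacent = 4! - (4-1)!×2 = 24 - 12 = 12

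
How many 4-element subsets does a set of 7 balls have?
C(7,4) = 7!/(4!×3!) = 35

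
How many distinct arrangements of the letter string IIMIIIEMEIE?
11! / (6! × 3! × 2!) = 4620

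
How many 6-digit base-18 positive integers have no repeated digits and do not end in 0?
Last digit: 17 nonzero choices. First digit: 16 (nonzero, ≠last). Middle 4: P(16,4) = 43680. Total = 11880960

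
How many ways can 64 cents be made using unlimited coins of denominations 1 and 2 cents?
Coefficient of x^64 in 1/(1-x^1) · 1/(1-x^2). Use j coins of 2 for j = 0..⌊64/2⌋ = 32, the rest in 1s: 32 + 1 = 33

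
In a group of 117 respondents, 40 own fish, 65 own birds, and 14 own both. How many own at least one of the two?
|A∪B| = |A| + |B| - |A∩B| = 40 + 65 - 14 = 91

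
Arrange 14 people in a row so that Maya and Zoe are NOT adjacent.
Total - adjacent = 14! - (14-1)!×2 = 87178291200 - 12454041600 = 74724249600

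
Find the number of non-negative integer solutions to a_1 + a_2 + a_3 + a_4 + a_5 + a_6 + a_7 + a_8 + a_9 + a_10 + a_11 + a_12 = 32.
C(32+12-1, 12-1) = C(43, 11) = 5752004349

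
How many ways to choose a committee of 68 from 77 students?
C(77,68) = 77!/(68!×9!) = 161322559475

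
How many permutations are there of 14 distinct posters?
14! = 87178291200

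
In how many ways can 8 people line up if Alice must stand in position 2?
Fix one position: (8-1)! = 5040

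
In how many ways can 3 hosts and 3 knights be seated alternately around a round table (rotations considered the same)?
Fix one of the hosts: (3-1)! ways for the remaining hosts, × 3! ways for the knights = 2 × 6 = 12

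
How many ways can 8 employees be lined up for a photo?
8! = 40320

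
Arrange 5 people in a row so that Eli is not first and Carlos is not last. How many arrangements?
By inclusion-exclusion: 5! - 2×(5-1)! + (5-2)! = 120 - 48 + 6 = 78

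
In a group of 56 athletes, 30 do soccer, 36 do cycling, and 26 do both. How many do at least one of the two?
|A∪B| = |A| + |B| - |A∩B| = 30 + 36 - 26 = 40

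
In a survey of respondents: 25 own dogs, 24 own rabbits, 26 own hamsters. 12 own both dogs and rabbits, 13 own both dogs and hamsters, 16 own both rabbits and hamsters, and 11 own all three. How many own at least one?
|A∪B∪C| = 25+24+26-12-13-16+11 = 45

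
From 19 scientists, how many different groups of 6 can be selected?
C(19,6) = 19!/(6!×13!) = 27132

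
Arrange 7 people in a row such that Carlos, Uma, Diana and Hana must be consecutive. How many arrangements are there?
Treat the 4 as one block: (7-4+1)! × 4! = 24 × 24 = 576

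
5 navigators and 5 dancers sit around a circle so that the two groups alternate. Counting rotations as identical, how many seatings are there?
Fix one of the navigators: (5-1)! ways for the remaining navigators, × 5! ways for the dancers = 24 × 120 = 2880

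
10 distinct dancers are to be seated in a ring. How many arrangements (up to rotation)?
Circular: fix one position, arrange the rest. (10-1)! = 362880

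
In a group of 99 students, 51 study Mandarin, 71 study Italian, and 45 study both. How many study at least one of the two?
|A∪B| = |A| + |B| - |A∩B| = 51 + 71 - 45 = 77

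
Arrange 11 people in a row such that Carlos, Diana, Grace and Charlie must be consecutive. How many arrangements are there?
Treat the 4 as one block: (11-4+1)! × 4! = 40320 × 24 = 967680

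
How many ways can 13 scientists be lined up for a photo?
13! = 6227020800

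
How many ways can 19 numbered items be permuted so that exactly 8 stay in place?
Choose the 8 fixed points C(19,8) = 75582, derange the rest: !11 = Σ_{j=0}^{11} (-1)^j·11!/j! = 39916800 - 39916800 + 19958400 - 6652800 + 1663200 - 332640 + 55440 - 7920 + 990 - 110 + 11 - 1 = 14684570. Product = 75582 × 14684570 = 1109889169740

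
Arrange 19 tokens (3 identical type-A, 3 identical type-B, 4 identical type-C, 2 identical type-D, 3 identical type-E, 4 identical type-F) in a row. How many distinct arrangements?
19! / (3! × 3! × 4! × 2! × 3! × 4!) = 488864376000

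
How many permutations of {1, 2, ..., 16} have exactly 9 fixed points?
Choose the 9 fixed points C(16,9) = 11440, derange the rest: !7 = Σ_{j=0}^{7} (-1)^j·7!/j! = 5040 - 5040 + 2520 - 840 + 210 - 42 + 7 - 1 = 1854. Product = 11440 × 1854 = 21209760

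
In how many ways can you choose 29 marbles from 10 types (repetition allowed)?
C(29+10-1, 10-1) = C(38, 9) = 163011640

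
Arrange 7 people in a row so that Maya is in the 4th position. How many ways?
Fix one position: (7-1)! = 720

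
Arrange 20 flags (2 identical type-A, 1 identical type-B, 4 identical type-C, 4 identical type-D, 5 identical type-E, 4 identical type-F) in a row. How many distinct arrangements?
20! / (2! × 1! × 4! × 4! × 5! × 4!) = 733296564000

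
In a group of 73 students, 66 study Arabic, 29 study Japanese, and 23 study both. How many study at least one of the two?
|A∪B| = |A| + |B| - |A∩B| = 66 + 29 - 23 = 72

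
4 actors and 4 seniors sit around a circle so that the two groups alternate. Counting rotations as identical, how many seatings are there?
Fix one of the actors: (4-1)! ways for the remaining actors, × 4! ways for the seniors = 6 × 24 = 144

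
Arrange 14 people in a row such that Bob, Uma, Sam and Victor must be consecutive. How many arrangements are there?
Treat the 4 as one block: (14-4+1)! × 4! = 39916800 × 24 = 958003200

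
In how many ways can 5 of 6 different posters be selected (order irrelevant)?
C(6,5) = 6!/(5!×1!) = 6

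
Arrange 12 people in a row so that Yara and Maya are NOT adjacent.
Total - adjacent = 12! - (12-1)!×2 = 479001600 - 79833600 = 399168000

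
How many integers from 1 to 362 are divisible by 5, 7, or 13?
⌊362/5⌋+⌊362/7⌋+⌊362/13⌋ - ⌊362/35⌋-⌊362/65⌋-⌊362/91⌋ + ⌊362/455⌋ = 72+51+27 - 10-5-3 + 0 = 132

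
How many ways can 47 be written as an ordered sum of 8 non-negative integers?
C(47+8-1, 8-1) = C(54, 7) = 177100560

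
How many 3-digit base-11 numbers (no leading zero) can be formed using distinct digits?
First digit: 10 choices (nonzero). Then descending: 10 × 10 × 9 = 900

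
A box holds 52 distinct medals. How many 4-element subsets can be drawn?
C(52,4) = 52!/(4!×48!) = 270725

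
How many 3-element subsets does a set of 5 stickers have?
C(5,3) = 5!/(3!×2!) = 10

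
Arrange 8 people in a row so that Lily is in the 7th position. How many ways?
Fix one position: (8-1)! = 5040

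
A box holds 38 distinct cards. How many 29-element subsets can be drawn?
C(38,29) = 38!/(29!×9!) = 163011640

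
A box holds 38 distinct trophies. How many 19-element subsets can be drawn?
C(38,19) = 38!/(19!×19!) = 35345263800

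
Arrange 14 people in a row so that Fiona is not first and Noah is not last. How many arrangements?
By inclusion-exclusion: 14! - 2×(14-1)! + (14-2)! = 87178291200 - 12454041600 + 479001600 = 75203251200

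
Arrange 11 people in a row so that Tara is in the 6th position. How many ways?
Fix one position: (11-1)! = 3628800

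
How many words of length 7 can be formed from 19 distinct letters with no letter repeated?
P(19,7) = 19!/(19-7)! = 253955520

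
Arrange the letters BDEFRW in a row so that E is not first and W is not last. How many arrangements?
By inclusion-exclusion: 6! - 2×(6-1)! + (6-2)! = 720 - 240 + 24 = 504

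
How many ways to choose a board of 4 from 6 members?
C(6,4) = 6!/(4!×2!) = 15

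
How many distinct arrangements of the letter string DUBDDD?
6! / (1! × 1! × 4!) = 30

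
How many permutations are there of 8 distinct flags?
8! = 40320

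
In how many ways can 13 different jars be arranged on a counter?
13! = 6227020800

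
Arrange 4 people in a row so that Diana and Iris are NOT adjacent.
Total - adjacent = 4! - (4-1)!×2 = 24 - 12 = 12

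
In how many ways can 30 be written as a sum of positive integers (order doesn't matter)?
Pentagonal recurrence p(n) = p(n-1) + p(n-2) - p(n-5) - p(n-7) + p(n-12) + p(n-15) - ... gives p(0..29) = 1, 1, 2, 3, 5, 7, 11, 15, 22, 30, 42, 56, 77, 101, 135, 176, 231, 297, 385, 490, 627, 792, 1002, 1255, 1575, 1958, 2436, 3010, 3718, 4565. p(30) = p(29) + p(28) - p(25) - p(23) + p(18) + p(15) - p(8) - p(4) = 4565 + 3718 - 1958 - 1255 + 385 + 176 - 22 - 5 = 5604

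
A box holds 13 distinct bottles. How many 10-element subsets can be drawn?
C(13,10) = 13!/(10!×3!) = 286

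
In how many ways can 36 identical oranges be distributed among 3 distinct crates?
C(36+3-1, 3-1) = C(38, 2) = 703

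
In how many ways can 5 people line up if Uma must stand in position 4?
Fix one position: (5-1)! = 24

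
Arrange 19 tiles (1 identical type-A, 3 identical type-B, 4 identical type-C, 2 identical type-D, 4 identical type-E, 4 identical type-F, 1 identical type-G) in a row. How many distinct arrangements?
19! / (1! × 3! × 4! × 2! × 4! × 4! × 1!) = 733296564000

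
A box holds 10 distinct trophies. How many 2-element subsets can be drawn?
C(10,2) = 10!/(2!×8!) = 45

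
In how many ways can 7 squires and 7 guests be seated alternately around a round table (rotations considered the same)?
Fix one of the squires: (7-1)! ways for the remaining squires, × 7! ways for the guests = 720 × 5040 = 3628800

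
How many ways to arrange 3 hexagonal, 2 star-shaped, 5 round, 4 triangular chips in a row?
14! / (3! × 2! × 5! × 4!) = 2522520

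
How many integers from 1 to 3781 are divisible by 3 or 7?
⌊3781/3⌋ + ⌊3781/7⌋ - ⌊3781/21⌋ = 1260 + 540 - 180 = 1620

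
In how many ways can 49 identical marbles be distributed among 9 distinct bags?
C(49+9-1, 9-1) = C(57, 8) = 1652411475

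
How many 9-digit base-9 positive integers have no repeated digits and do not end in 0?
Last digit: 8 nonzero choices. First digit: 7 (nonzero, ≠last). Middle 7: P(7,7) = 5040. Total = 282240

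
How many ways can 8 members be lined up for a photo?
8! = 40320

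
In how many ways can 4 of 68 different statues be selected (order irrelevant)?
C(68,4) = 68!/(4!×64!) = 814385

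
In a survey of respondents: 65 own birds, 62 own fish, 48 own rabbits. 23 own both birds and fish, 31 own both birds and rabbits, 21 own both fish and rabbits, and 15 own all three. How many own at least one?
|A∪B∪C| = 65+62+48-23-31-21+15 = 115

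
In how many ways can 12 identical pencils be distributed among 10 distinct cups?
C(12+10-1, 10-1) = C(21, 9) = 293930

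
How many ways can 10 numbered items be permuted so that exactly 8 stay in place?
Choose the 8 fixed points C(10,8) = 45, derange the rest: !2 = Σ_{j=0}^{2} (-1)^j·2!/j! = 2 - 2 + 1 = 1. Product = 45 × 1 = 45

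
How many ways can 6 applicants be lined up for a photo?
6! = 720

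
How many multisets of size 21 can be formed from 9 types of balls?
C(21+9-1, 9-1) = C(29, 8) = 4292145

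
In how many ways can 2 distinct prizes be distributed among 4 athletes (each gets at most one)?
P(4,2) = 4!/(4-2)! = 12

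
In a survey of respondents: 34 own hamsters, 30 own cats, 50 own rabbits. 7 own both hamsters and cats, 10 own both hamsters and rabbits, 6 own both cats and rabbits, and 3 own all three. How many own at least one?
|A∪B∪C| = 34+30+50-7-10-6+3 = 94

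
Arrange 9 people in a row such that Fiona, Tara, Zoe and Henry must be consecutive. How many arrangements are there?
Treat the 4 as one block: (9-4+1)! × 4! = 720 × 24 = 17280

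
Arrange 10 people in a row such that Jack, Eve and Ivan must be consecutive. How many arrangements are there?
Treat the 3 as one block: (10-3+1)! × 3! = 40320 × 6 = 241920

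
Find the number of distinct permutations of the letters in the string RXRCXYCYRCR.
11! / (2! × 4! × 2! × 3!) = 69300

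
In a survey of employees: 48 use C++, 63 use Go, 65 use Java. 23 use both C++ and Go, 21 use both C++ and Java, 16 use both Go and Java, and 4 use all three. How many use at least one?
|A∪B∪C| = 48+63+65-23-21-16+4 = 120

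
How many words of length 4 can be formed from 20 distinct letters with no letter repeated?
P(20,4) = 20!/(20-4)! = 116280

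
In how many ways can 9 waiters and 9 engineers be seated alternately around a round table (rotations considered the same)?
Fix one of the waiters: (9-1)! ways for the remaining waiters, × 9! ways for the engineers = 40320 × 362880 = 14631321600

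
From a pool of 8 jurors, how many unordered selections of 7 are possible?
C(8,7) = 8!/(7!×1!) = 8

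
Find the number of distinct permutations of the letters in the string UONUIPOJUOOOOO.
14! / (1! × 1! × 1! × 1! × 3! × 7!) = 2882880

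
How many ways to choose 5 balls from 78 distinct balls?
C(78,5) = 78!/(5!×73!) = 21111090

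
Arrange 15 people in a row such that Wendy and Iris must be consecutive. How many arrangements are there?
Treat the 2 as one block: (15-2+1)! × 2! = 87178291200 × 2 = 174356582400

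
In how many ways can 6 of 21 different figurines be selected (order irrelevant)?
C(21,6) = 21!/(6!×15!) = 54264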